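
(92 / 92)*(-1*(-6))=6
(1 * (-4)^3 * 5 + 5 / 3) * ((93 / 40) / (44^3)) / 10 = -0.00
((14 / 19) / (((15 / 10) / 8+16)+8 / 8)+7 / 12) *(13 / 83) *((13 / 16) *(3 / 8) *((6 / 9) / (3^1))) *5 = 6635447 / 199837440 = 0.03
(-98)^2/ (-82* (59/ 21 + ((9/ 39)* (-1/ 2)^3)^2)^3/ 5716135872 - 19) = -321649306299427874662319652864/ 636332457528895123652095021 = -505.47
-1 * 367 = -367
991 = 991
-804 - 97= -901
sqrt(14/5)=sqrt(70)/5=1.67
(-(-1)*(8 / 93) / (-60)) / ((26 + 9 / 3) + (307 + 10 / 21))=-0.00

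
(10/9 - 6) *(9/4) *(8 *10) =-880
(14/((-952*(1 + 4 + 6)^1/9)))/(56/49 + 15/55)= -63/7412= -0.01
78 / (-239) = -78 / 239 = -0.33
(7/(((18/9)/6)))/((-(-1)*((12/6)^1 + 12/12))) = 7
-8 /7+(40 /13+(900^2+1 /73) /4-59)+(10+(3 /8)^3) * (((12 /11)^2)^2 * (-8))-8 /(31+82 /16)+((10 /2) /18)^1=204735743690227837 /1011894735852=202329.09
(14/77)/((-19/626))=-1252/209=-5.99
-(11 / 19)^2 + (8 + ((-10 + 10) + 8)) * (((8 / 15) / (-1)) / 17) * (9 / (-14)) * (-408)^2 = 53715.78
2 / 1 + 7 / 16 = 39 / 16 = 2.44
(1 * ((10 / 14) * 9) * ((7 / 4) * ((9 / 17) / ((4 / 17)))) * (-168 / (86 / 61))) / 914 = -518805 / 157208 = -3.30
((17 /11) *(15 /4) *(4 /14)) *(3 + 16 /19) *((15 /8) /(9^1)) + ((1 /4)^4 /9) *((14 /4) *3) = 2988641 /2247168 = 1.33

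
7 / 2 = 3.50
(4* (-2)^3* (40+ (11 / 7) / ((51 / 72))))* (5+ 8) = -2089984 / 119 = -17562.89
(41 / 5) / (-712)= -41 / 3560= -0.01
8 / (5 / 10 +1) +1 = 19 / 3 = 6.33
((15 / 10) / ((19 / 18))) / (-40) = -27 / 760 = -0.04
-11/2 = -5.50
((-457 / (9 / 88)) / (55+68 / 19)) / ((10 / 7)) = -382052 / 7155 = -53.40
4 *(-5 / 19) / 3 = -20 / 57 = -0.35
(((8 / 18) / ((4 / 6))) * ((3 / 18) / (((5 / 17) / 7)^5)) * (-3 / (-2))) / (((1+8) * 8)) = 23863536599 / 1350000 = 17676.69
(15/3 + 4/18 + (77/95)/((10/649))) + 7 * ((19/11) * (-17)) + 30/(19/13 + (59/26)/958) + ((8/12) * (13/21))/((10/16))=-434040742319/3429345150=-126.57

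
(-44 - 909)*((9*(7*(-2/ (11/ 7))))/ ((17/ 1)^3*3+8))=840546/ 162217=5.18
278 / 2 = 139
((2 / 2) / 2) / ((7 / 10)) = 0.71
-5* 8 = -40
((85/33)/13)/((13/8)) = 680/5577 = 0.12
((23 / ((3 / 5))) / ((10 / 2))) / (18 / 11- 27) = -253 / 837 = -0.30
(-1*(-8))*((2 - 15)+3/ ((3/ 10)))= -24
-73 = -73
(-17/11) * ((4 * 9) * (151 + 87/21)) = -664632/77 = -8631.58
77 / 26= 2.96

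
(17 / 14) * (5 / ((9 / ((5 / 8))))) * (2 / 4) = 425 / 2016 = 0.21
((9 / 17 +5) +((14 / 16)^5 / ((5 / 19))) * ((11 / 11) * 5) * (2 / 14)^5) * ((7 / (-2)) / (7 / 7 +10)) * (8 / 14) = -3080515 / 3063808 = -1.01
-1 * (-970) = 970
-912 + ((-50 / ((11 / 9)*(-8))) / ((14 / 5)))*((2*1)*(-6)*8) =-83724 / 77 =-1087.32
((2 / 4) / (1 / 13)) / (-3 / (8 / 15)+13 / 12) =-156 / 109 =-1.43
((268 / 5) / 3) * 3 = 268 / 5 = 53.60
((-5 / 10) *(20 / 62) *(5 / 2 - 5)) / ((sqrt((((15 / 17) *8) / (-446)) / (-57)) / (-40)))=-50 *sqrt(360145) / 31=-967.94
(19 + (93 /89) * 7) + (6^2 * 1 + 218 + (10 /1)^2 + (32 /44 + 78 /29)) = 10894522 /28391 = 383.73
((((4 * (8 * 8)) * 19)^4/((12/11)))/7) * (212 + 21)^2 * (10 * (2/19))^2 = 92591600322373222400/21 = 4409123824874915352.38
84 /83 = 1.01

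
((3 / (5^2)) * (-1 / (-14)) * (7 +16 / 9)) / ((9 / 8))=316 / 4725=0.07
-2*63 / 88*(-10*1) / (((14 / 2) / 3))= 135 / 22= 6.14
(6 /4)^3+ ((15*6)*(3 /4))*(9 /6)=837 /8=104.62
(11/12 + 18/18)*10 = 19.17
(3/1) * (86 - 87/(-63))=1835/7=262.14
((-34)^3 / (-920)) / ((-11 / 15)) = -58.26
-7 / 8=-0.88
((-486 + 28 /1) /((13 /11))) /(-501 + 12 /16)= 20152 /26013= 0.77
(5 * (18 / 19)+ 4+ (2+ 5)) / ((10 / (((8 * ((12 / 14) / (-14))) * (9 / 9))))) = -3588 / 4655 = -0.77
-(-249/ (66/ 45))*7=26145/ 22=1188.41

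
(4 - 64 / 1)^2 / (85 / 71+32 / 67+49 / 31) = 53088120 / 48007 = 1105.84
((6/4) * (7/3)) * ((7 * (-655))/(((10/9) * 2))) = -57771/8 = -7221.38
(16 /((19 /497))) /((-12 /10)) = -19880 /57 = -348.77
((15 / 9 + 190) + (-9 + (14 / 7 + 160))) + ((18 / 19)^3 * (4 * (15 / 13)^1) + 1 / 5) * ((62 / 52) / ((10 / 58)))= 64888295299 / 173875650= 373.19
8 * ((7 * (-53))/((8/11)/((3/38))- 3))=-97944/205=-477.78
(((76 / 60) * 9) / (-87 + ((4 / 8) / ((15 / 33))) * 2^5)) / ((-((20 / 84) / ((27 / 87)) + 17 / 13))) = 20007 / 188626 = 0.11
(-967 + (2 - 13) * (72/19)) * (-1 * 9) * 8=1379880/19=72625.26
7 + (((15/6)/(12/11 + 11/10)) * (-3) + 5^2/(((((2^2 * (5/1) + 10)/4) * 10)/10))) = 4996/723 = 6.91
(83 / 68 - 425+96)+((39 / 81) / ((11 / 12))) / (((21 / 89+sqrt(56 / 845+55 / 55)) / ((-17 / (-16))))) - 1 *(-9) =-318.34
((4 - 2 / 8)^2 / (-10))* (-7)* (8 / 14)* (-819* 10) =-184275 / 4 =-46068.75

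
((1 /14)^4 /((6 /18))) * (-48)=-9 /2401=-0.00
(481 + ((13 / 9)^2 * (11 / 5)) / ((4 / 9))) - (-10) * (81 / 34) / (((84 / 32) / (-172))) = -1069.68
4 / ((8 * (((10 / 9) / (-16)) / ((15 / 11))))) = -108 / 11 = -9.82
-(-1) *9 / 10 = 9 / 10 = 0.90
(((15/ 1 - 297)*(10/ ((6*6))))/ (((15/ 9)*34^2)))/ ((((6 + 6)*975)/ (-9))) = 47/ 1502800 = 0.00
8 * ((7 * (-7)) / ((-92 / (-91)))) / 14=-27.70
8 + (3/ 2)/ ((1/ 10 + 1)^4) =132128/ 14641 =9.02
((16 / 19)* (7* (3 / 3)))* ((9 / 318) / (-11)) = -168 / 11077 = -0.02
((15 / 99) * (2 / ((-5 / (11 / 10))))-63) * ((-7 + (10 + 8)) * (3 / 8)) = -5203 / 20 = -260.15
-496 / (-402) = 248 / 201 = 1.23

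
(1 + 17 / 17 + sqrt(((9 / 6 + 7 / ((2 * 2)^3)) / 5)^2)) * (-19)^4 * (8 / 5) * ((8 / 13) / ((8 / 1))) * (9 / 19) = 45866133 / 2600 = 17640.82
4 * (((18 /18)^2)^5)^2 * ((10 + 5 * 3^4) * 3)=4980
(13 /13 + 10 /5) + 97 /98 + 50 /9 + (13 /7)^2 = 11461 /882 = 12.99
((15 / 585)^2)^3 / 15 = 1 / 52781156415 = 0.00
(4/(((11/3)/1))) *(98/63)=56/33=1.70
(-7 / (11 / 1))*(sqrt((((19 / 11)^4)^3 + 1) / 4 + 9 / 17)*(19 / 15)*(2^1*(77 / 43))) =-931*sqrt(25699029423101846) / 3885033273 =-38.42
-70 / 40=-1.75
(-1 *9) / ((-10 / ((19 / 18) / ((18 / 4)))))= 19 / 90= 0.21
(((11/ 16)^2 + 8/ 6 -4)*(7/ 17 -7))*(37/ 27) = 436415/ 22032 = 19.81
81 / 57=27 / 19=1.42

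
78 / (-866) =-39 / 433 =-0.09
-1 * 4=-4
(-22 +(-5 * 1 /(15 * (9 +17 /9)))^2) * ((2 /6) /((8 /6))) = -211279 /38416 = -5.50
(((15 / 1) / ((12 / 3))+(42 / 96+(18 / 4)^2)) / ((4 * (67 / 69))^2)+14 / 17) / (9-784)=-47734943 / 15140499200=-0.00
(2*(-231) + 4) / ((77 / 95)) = -43510 / 77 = -565.06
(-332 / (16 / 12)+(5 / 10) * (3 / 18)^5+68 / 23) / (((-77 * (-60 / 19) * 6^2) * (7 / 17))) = -516851357 / 7571708928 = -0.07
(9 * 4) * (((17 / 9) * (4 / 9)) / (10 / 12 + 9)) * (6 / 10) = 544 / 295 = 1.84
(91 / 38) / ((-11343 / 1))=-91 / 431034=-0.00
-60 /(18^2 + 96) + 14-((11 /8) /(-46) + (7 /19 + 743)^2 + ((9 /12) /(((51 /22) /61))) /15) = -131036286456893 /237133680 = -552584.04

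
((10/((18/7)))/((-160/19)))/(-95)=7/1440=0.00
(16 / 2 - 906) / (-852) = 1.05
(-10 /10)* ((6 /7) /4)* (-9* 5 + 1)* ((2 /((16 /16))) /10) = 66 /35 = 1.89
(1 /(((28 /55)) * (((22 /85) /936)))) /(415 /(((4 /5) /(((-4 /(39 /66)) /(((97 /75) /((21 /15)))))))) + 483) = -20901075 /9763103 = -2.14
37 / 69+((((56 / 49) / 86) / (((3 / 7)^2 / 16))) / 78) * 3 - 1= -48512 / 115713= -0.42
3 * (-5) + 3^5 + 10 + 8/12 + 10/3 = 242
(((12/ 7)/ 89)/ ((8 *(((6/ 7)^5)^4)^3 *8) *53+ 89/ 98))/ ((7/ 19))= 4727713642801392950753424859783892343025104965820744/ 111632042753990201960833593538140472173378018358027105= 0.04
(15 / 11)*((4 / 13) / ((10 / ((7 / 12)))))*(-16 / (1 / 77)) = -392 / 13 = -30.15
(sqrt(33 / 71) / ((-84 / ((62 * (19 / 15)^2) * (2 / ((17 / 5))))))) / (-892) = 11191 * sqrt(2343) / 1017428580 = 0.00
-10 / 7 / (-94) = 5 / 329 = 0.02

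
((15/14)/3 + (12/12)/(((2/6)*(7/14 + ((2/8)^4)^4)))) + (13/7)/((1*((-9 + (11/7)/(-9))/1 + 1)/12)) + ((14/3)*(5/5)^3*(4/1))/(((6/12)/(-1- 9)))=-5724234346397689/15483357109290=-369.70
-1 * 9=-9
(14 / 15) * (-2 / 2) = -14 / 15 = -0.93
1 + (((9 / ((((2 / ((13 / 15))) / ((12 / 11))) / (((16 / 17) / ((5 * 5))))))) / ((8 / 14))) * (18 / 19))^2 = 211155915721 / 197247015625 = 1.07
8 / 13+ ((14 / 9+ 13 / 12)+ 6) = 9.25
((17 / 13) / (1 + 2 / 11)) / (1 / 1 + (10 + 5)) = 187 / 2704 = 0.07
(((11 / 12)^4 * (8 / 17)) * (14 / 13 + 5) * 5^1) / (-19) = -5783195 / 10883808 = -0.53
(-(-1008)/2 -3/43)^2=469545561/1849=253945.68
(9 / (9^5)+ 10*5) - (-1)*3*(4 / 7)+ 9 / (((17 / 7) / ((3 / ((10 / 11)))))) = 499247363 / 7807590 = 63.94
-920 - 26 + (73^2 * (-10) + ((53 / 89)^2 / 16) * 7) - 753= -54988.84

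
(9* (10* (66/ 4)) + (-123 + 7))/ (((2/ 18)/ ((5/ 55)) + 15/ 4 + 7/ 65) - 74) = -3203460/ 161273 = -19.86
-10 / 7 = -1.43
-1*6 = -6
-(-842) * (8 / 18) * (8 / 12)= 6736 / 27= 249.48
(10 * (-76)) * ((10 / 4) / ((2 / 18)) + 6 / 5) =-18012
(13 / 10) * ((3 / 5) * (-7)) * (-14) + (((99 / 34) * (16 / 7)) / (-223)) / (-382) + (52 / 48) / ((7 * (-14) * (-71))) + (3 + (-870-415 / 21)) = -408252666261313 / 503815559800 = -810.32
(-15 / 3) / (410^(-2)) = -840500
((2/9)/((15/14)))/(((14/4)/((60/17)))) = 32/153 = 0.21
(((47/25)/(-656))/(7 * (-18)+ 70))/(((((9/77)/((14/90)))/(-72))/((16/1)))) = -3619/46125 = -0.08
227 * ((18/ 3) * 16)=21792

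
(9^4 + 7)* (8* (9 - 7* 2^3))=-2469568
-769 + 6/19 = -14605/19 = -768.68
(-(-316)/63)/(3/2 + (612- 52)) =632/70749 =0.01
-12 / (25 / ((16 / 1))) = -192 / 25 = -7.68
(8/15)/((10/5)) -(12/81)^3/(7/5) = 182108/688905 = 0.26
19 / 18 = 1.06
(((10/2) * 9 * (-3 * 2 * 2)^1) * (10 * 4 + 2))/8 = -2835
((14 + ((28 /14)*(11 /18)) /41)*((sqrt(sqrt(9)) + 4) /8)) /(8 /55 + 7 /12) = 284735*sqrt(3) /118326 + 569470 /59163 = 13.79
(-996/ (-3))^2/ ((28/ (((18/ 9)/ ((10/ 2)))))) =55112/ 35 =1574.63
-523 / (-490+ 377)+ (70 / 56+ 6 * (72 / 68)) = 93985 / 7684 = 12.23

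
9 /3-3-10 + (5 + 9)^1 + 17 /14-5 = 3 /14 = 0.21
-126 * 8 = -1008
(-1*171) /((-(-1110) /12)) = -342 /185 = -1.85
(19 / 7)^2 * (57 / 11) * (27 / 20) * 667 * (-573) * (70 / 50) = -212337293589 / 7700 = -27576271.89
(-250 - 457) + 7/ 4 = -2821/ 4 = -705.25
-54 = -54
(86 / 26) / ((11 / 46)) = 1978 / 143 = 13.83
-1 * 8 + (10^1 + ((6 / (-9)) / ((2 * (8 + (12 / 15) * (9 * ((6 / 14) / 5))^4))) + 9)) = 2043472087 / 186452292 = 10.96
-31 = -31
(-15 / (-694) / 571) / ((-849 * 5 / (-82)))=0.00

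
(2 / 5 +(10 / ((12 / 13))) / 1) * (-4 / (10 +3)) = -674 / 195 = -3.46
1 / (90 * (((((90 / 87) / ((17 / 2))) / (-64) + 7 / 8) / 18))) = 7888 / 34435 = 0.23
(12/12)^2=1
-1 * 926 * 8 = -7408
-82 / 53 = -1.55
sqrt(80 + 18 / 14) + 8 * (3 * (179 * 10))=sqrt(3983) / 7 + 42960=42969.02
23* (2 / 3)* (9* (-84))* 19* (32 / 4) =-1761984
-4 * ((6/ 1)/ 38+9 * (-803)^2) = -441049368/ 19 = -23213124.63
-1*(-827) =827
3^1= 3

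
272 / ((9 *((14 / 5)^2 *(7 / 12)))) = 6800 / 1029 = 6.61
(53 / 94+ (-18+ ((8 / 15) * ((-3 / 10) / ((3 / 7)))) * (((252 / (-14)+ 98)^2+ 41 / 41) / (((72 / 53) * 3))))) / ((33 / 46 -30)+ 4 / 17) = 44938885892 / 2161900125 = 20.79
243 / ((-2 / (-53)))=12879 / 2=6439.50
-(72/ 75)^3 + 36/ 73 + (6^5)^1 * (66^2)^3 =733099209666911553348/ 1140625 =642717115324415.61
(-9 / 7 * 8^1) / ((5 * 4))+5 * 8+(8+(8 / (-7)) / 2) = 1642 / 35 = 46.91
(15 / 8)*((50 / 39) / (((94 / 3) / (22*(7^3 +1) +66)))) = 1431375 / 2444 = 585.67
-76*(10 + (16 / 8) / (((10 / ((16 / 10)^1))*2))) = -19304 / 25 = -772.16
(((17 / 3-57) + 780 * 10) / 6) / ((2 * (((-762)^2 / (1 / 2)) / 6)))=11623 / 3483864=0.00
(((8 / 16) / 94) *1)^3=1 / 6644672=0.00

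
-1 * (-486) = 486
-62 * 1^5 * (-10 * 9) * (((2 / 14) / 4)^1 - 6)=-232965 / 7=-33280.71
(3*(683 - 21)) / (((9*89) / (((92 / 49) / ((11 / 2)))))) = 121808 / 143913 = 0.85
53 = 53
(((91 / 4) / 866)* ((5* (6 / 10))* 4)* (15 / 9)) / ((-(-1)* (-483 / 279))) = -6045 / 19918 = -0.30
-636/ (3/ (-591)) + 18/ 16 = 1002345/ 8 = 125293.12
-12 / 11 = -1.09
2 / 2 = 1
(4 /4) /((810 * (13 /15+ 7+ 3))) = 1 /8802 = 0.00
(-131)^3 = -2248091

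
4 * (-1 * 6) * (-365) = 8760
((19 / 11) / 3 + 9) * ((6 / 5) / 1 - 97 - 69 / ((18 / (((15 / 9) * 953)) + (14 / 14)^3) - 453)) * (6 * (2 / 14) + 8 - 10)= 1046.74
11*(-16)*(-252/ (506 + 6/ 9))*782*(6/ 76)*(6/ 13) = 58528008/ 23465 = 2494.27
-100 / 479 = -0.21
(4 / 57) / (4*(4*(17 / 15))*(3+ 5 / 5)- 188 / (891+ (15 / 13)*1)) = 19330 / 19921443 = 0.00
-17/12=-1.42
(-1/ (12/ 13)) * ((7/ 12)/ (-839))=91/ 120816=0.00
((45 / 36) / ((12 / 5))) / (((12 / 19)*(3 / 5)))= 2375 / 1728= 1.37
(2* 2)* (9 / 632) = 9 / 158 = 0.06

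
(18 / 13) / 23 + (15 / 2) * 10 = 75.06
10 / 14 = 0.71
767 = 767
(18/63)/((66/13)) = 13/231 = 0.06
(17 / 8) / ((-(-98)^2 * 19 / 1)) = -17 / 1459808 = -0.00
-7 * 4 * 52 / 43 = -1456 / 43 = -33.86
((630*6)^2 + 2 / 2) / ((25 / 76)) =1085918476 / 25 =43436739.04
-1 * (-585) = 585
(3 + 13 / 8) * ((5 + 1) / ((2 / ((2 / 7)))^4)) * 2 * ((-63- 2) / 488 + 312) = 16893201 / 2343376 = 7.21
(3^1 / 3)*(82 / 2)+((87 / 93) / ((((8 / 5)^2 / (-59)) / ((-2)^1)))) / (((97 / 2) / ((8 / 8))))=2015367 / 48112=41.89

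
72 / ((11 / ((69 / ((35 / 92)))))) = 457056 / 385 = 1187.16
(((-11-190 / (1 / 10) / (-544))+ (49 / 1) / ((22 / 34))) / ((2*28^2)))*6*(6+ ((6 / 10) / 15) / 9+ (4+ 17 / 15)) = 6089401 / 2094400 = 2.91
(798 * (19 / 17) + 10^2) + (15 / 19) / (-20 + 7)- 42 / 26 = 4157876 / 4199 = 990.21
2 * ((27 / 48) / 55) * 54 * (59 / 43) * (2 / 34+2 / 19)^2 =40272633 / 986952340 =0.04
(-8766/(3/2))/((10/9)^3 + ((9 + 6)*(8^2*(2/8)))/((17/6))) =-18106173/266690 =-67.89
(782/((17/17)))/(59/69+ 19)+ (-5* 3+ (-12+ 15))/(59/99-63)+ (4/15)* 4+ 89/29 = 8047141034/184088955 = 43.71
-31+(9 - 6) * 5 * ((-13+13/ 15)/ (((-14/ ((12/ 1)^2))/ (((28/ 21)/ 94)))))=-4.45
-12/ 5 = -2.40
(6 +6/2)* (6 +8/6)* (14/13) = 924/13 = 71.08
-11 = -11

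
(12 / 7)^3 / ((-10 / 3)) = -2592 / 1715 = -1.51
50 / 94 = 25 / 47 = 0.53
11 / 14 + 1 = 25 / 14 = 1.79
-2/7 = -0.29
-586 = -586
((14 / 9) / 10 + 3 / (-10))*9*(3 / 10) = -39 / 100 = -0.39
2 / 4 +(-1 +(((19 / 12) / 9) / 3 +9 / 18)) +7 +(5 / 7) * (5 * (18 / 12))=28159 / 2268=12.42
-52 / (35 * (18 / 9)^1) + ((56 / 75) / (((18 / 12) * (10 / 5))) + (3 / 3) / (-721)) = -80359 / 162225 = -0.50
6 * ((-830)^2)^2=2847499260000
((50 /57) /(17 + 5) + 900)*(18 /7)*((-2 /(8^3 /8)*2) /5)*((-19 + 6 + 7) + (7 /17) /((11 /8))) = 180471135 /1094324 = 164.92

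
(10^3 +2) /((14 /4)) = 2004 /7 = 286.29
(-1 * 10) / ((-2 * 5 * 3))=1 / 3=0.33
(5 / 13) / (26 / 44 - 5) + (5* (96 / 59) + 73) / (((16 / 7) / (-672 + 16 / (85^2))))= -12822238564451 / 537532775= -23853.87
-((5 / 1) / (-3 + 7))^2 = -25 / 16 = -1.56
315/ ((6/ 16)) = 840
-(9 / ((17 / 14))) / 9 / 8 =-7 / 68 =-0.10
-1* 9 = -9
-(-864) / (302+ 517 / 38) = 32832 / 11993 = 2.74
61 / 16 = 3.81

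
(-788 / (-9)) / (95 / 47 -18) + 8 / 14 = -232216 / 47313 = -4.91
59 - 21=38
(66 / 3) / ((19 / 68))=1496 / 19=78.74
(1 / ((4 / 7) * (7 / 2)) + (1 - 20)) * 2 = -37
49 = 49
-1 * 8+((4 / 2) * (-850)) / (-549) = -2692 / 549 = -4.90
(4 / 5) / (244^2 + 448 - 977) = 4 / 295035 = 0.00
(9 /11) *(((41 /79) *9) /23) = 3321 /19987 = 0.17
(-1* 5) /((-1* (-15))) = -1 /3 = -0.33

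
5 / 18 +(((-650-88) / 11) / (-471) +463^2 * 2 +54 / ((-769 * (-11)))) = 10249049538943 / 23905134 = 428738.43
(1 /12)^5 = 1 /248832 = 0.00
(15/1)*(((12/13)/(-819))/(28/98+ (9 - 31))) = 5/6422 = 0.00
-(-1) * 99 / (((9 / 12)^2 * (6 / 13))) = 1144 / 3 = 381.33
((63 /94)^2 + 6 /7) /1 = 80799 /61852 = 1.31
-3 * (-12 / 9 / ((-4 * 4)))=-1 / 4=-0.25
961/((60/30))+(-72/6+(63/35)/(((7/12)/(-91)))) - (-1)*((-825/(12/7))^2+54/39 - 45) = 241015473/1040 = 231745.65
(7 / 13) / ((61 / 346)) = 2422 / 793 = 3.05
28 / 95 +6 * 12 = 6868 / 95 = 72.29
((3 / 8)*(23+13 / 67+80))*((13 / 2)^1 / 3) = 44941 / 536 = 83.85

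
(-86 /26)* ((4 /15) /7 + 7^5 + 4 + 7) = -5841034 /105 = -55628.90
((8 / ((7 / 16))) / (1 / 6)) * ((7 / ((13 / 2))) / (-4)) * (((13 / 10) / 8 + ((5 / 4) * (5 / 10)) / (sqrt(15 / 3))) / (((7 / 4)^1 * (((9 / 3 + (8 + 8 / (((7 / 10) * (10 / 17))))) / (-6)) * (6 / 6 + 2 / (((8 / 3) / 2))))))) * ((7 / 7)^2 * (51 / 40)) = 2448 / 8875 + 4896 * sqrt(5) / 23075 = 0.75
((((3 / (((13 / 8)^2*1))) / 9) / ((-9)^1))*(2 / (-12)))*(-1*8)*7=-1792 / 13689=-0.13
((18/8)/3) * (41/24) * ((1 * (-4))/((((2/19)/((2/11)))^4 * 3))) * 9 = -16029483/117128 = -136.85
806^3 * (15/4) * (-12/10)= -2356229772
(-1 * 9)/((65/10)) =-18/13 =-1.38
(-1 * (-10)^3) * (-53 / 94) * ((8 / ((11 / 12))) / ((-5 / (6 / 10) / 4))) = 1221120 / 517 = 2361.93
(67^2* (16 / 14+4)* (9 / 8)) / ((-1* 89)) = -363609 / 1246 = -291.82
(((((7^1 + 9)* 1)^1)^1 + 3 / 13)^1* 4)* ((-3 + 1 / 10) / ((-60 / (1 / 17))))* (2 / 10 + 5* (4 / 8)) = 55071 / 110500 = 0.50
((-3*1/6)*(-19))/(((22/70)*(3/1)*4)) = 665/264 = 2.52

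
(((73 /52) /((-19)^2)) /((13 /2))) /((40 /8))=73 /610090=0.00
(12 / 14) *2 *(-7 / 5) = -12 / 5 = -2.40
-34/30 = -17/15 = -1.13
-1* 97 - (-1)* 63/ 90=-963/ 10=-96.30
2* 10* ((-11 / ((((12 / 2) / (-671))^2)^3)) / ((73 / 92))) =-115458429693034614065 / 212868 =-542394487161220.16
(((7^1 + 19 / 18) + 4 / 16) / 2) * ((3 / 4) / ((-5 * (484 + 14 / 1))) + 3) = 2977741 / 239040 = 12.46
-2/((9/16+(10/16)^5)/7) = -21.28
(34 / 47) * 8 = 272 / 47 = 5.79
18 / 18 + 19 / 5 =24 / 5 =4.80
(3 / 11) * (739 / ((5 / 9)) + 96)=21393 / 55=388.96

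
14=14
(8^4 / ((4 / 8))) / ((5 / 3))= 24576 / 5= 4915.20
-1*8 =-8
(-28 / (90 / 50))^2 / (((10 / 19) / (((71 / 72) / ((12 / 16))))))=1322020 / 2187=604.49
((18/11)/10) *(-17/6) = -51/110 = -0.46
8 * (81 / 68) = 162 / 17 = 9.53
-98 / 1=-98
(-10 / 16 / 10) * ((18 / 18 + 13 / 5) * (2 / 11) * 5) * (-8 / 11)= 0.15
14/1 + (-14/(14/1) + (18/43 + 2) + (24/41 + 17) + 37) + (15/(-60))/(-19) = 9381455/133988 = 70.02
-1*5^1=-5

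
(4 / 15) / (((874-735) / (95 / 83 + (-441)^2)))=64568072 / 173055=373.11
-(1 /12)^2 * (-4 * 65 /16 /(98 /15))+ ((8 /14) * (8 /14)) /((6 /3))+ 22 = 417349 /18816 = 22.18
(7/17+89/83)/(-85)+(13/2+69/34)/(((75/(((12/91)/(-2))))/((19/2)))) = -193603/2182817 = -0.09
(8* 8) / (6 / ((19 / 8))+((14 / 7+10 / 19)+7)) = 1216 / 229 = 5.31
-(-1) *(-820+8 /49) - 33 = -41789 /49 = -852.84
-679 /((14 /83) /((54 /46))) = -217377 /46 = -4725.59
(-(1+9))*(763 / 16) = -3815 / 8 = -476.88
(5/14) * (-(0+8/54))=-10/189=-0.05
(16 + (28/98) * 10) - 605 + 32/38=-77845/133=-585.30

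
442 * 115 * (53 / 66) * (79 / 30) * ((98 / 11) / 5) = 1042843529 / 5445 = 191523.15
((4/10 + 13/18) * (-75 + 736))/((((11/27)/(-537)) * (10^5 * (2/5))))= -107551971/4400000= -24.44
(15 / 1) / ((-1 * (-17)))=15 / 17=0.88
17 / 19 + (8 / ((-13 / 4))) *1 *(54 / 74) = -0.90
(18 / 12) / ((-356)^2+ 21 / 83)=249 / 21038218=0.00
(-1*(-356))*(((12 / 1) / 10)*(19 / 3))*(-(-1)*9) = 121752 / 5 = 24350.40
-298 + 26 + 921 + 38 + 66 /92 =31635 /46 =687.72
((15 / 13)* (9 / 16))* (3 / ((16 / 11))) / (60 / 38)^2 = 35739 / 66560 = 0.54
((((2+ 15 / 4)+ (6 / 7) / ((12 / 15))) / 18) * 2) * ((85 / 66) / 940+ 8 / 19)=19021117 / 59409504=0.32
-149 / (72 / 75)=-3725 / 24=-155.21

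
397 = 397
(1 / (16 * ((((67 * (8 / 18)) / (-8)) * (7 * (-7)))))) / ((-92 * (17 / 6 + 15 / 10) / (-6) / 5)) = 0.00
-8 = -8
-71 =-71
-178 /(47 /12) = -2136 /47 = -45.45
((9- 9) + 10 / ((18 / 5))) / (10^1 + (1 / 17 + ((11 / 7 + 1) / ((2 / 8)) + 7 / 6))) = 5950 / 46077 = 0.13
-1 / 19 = -0.05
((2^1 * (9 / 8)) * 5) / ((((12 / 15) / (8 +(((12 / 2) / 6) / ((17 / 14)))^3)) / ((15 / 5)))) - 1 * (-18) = 1862334 / 4913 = 379.06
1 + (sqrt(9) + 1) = 5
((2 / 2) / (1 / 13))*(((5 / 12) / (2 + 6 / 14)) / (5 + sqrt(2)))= 2275 / 4692-455*sqrt(2) / 4692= 0.35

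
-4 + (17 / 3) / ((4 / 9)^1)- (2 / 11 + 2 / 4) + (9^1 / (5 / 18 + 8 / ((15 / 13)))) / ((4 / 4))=9.32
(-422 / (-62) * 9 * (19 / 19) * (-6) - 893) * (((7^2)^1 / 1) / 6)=-1914773 / 186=-10294.48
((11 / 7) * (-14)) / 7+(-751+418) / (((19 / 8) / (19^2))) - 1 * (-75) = -353809 / 7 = -50544.14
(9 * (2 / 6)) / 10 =3 / 10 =0.30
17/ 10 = 1.70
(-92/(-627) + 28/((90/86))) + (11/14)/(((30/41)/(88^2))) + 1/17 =9336931363/1119195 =8342.54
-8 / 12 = -0.67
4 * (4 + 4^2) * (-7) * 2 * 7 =-7840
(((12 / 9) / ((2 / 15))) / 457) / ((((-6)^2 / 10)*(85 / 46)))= 230 / 69921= 0.00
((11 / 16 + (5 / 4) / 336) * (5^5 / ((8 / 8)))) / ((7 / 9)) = 8709375 / 3136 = 2777.22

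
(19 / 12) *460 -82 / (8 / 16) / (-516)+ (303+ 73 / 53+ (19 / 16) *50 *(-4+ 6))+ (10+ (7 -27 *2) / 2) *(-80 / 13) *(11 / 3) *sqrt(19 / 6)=660 *sqrt(114) / 13+ 10499613 / 9116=1693.85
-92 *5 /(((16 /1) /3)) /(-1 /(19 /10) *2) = 1311 /16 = 81.94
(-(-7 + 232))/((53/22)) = -4950/53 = -93.40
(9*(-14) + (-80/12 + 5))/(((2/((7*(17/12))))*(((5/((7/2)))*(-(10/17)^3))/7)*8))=10972070249/5760000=1904.87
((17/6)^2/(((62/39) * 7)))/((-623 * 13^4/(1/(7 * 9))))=-289/449086116024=-0.00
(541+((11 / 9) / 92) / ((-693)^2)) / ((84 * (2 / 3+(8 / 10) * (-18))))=-97784808665 / 208511192736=-0.47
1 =1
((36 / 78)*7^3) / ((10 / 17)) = 17493 / 65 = 269.12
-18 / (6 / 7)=-21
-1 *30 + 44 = 14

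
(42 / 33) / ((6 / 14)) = 98 / 33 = 2.97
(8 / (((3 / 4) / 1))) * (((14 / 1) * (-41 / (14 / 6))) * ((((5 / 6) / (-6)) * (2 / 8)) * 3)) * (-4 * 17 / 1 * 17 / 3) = -947920 / 9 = -105324.44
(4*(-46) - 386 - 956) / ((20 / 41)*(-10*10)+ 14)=31283 / 713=43.88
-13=-13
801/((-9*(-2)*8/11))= 61.19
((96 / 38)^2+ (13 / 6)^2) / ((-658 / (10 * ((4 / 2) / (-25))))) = 143953 / 10689210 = 0.01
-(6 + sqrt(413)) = -sqrt(413) - 6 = -26.32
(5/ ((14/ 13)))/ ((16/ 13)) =3.77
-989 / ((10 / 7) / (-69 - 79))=512302 / 5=102460.40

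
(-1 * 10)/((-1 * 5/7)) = 14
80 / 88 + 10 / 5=32 / 11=2.91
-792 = -792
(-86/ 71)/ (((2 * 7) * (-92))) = 43/ 45724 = 0.00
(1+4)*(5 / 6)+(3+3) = 61 / 6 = 10.17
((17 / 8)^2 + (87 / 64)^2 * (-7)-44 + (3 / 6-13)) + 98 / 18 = -59.48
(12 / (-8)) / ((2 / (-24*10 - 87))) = 981 / 4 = 245.25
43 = 43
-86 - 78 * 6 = -554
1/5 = 0.20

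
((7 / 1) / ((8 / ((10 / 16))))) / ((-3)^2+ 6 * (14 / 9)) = 21 / 704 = 0.03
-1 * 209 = -209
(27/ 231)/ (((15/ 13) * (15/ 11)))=13/ 175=0.07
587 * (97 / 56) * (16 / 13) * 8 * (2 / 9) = 1822048 / 819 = 2224.72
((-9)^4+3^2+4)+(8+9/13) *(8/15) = 1282834/195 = 6578.64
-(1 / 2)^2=-1 / 4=-0.25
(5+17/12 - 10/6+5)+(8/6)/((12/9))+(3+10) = 95/4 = 23.75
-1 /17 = -0.06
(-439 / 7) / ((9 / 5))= -2195 / 63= -34.84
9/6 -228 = -453/2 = -226.50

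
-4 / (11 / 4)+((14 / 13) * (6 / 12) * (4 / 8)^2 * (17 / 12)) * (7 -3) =-1187 / 1716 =-0.69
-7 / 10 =-0.70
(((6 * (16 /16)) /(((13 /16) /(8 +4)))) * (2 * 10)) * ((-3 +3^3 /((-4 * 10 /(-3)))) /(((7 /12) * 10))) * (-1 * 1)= 10368 /35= 296.23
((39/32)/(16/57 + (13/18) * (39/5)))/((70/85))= 188955/755104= 0.25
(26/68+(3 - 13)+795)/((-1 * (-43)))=621/34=18.26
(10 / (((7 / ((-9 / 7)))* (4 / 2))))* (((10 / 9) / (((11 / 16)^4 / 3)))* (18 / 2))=-88473600 / 717409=-123.32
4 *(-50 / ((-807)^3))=200 / 525557943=0.00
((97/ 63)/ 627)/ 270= 0.00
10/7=1.43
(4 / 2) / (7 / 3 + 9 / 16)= 96 / 139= 0.69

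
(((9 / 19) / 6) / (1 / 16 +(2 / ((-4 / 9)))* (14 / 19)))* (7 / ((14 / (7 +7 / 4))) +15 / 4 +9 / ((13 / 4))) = -3399 / 12857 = -0.26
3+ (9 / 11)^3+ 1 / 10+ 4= 101791 / 13310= 7.65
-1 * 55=-55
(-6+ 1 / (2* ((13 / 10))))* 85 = -6205 / 13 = -477.31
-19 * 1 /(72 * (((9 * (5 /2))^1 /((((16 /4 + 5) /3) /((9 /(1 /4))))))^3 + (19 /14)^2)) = -931 /69441630498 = -0.00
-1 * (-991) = 991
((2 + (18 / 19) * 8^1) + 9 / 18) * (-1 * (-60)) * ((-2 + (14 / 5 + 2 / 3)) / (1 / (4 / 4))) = 16852 / 19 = 886.95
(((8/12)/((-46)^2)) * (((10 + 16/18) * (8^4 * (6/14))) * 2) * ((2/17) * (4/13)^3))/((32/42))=3211264/59272863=0.05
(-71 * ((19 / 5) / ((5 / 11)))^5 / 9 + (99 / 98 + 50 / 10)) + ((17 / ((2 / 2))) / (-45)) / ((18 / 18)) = -2774650341429067 / 8613281250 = -322136.28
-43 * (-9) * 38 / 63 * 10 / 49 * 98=32680 / 7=4668.57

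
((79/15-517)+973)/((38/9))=20757/190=109.25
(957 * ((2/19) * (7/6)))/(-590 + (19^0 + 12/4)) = -2233/11134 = -0.20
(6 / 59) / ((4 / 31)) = 93 / 118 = 0.79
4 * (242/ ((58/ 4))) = 1936/ 29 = 66.76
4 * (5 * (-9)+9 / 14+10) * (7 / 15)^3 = -47138 / 3375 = -13.97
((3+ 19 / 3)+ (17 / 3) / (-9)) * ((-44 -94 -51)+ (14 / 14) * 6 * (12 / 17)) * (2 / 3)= -164030 / 153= -1072.09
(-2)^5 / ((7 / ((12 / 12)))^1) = -32 / 7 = -4.57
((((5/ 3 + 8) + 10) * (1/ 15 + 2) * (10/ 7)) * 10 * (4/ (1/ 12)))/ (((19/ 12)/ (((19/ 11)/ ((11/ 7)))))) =2341120/ 121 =19348.10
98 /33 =2.97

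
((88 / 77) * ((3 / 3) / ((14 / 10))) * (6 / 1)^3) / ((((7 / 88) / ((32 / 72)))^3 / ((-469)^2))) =62650937507840 / 9261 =6765029425.31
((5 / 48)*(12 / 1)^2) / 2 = 15 / 2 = 7.50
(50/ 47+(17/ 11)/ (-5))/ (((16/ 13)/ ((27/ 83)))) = 684801/ 3432880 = 0.20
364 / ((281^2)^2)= 0.00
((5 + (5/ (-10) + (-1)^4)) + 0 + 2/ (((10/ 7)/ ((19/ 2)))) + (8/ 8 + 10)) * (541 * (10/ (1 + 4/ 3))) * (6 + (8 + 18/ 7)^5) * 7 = 63859118365.01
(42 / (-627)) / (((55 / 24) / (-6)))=2016 / 11495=0.18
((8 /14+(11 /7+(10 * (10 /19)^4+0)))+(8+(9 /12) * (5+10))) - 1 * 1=77213291 /3648988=21.16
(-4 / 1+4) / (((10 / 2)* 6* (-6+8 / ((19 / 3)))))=0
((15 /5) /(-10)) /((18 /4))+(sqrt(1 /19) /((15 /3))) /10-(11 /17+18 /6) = -947 /255+sqrt(19) /950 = -3.71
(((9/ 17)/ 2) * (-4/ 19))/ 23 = -18/ 7429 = -0.00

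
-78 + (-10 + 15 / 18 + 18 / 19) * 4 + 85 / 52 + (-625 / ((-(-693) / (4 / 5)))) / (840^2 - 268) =-13189116926285 / 120732383772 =-109.24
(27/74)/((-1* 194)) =-0.00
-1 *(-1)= 1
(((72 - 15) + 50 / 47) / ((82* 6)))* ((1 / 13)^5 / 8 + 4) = 10808092611 / 22895411552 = 0.47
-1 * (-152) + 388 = 540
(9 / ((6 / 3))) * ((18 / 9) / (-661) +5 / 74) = 28413 / 97828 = 0.29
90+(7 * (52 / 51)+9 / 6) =10061 / 102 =98.64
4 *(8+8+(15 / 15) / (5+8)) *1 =836 / 13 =64.31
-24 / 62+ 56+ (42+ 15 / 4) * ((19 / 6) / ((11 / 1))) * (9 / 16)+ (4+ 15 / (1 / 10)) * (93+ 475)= 3820728609 / 43648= 87535.02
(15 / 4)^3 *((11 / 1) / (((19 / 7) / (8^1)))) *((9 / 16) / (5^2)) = 93555 / 2432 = 38.47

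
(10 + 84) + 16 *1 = 110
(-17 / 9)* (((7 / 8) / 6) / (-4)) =119 / 1728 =0.07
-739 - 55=-794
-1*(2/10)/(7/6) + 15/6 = 163/70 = 2.33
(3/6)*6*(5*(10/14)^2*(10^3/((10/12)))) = 450000/49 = 9183.67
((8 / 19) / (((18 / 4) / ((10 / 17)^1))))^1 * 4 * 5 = 3200 / 2907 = 1.10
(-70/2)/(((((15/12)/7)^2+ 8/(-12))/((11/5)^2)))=1992144/7465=266.86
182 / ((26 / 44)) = 308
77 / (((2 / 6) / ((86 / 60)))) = 3311 / 10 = 331.10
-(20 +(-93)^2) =-8669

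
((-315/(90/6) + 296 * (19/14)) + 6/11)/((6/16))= 234856/231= 1016.69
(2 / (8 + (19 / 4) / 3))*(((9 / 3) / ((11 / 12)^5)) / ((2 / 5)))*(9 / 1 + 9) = 161243136 / 3704173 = 43.53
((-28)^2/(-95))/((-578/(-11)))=-4312/27455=-0.16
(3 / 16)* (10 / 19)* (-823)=-81.22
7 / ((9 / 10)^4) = 10.67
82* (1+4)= 410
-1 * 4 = -4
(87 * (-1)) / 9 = -29 / 3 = -9.67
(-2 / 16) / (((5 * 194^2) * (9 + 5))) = -1 / 21076160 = -0.00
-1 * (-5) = 5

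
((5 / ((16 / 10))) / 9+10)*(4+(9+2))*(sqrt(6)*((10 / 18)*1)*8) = 18625*sqrt(6) / 27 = 1689.69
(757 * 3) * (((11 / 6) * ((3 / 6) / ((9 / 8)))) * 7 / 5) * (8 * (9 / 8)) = 116578 / 5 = 23315.60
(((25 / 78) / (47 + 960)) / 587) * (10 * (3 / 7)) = 125 / 53790919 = 0.00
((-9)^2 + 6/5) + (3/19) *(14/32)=125049/1520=82.27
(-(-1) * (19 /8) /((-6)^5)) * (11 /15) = -209 /933120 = -0.00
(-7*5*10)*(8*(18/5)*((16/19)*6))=-967680/19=-50930.53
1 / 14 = 0.07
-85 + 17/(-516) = -43877/516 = -85.03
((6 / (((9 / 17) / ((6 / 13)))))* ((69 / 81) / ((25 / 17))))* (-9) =-26588 / 975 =-27.27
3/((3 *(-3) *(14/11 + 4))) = -11/174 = -0.06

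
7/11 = 0.64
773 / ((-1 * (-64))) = 773 / 64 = 12.08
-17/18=-0.94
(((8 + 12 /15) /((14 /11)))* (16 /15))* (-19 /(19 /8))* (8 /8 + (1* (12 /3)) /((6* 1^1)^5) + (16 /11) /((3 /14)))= -58624544 /127575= -459.53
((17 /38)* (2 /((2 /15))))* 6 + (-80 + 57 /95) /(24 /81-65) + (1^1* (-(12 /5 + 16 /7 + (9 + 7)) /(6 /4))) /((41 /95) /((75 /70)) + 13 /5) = 36.90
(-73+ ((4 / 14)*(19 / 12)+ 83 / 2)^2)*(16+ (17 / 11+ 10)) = 75140768 / 1617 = 46469.24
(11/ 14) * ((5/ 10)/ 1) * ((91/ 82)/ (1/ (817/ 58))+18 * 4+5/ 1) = 692307/ 19024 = 36.39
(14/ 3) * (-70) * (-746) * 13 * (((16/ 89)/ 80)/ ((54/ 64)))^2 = 1946427392/ 86616135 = 22.47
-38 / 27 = -1.41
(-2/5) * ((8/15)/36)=-4/675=-0.01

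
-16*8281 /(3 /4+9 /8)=-1059968 /15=-70664.53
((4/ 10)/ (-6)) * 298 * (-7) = 2086/ 15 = 139.07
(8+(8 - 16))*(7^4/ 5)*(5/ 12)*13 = 0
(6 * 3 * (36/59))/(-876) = -54/4307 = -0.01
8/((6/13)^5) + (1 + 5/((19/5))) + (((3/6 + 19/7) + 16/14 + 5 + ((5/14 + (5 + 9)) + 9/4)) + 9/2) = 26809823/64638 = 414.77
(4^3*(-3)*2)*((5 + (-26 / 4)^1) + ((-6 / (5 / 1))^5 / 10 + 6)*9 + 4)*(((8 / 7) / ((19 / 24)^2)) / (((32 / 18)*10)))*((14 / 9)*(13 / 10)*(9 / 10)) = -2742543318528 / 705078125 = -3889.70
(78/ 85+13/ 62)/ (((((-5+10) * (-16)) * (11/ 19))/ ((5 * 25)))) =-564395/ 185504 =-3.04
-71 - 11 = -82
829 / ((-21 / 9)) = -2487 / 7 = -355.29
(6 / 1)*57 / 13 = 342 / 13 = 26.31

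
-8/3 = -2.67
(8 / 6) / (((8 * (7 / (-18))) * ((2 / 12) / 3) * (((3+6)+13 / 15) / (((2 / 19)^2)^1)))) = -810 / 93499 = -0.01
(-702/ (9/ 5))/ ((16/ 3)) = -585/ 8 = -73.12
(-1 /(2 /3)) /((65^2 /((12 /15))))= -0.00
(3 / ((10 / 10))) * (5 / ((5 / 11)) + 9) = 60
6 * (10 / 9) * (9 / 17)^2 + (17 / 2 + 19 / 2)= 19.87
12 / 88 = 3 / 22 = 0.14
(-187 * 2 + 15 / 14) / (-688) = 5221 / 9632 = 0.54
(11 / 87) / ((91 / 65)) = 55 / 609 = 0.09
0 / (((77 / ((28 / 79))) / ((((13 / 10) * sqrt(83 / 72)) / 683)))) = 0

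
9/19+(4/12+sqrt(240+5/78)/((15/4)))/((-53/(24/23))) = 10819/23161 - 16 * sqrt(58422)/47541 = 0.39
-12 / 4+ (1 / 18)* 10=-2.44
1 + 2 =3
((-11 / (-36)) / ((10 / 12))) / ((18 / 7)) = 77 / 540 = 0.14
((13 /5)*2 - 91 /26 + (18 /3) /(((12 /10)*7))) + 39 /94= 4654 /1645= 2.83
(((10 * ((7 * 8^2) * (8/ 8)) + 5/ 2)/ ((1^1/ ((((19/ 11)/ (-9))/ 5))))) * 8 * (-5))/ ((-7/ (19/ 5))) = -3736.06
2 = 2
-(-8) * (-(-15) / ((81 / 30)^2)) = 4000 / 243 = 16.46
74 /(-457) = -74 /457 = -0.16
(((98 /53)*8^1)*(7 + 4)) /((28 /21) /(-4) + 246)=2352 /3551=0.66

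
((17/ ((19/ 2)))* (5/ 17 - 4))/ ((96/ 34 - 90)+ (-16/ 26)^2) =180999/ 2369015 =0.08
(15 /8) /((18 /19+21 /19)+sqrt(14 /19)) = 2223 /2008 - 57*sqrt(266) /2008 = 0.64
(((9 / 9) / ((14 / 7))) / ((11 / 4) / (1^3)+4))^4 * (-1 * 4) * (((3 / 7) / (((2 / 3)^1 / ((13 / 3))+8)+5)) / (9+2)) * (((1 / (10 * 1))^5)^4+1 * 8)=-1155555555555555555557 / 404946970312500000000000000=-0.00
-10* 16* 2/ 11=-320/ 11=-29.09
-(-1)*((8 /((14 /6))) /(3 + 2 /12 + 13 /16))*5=5760 /1337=4.31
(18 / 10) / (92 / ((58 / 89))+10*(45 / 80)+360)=0.00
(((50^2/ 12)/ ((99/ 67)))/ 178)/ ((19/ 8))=167500/ 502227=0.33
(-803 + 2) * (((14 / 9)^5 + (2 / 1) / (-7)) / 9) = -785.19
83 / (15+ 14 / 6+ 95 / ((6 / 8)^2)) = 747 / 1676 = 0.45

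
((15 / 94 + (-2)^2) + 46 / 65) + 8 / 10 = 34627 / 6110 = 5.67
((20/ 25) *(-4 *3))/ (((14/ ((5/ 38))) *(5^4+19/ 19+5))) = -12/ 83923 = -0.00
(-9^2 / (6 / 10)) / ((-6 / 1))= 45 / 2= 22.50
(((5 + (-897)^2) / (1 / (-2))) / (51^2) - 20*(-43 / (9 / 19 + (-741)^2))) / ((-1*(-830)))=-155447276413 / 208537940730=-0.75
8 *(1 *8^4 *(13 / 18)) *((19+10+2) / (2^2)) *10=16506880 / 9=1834097.78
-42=-42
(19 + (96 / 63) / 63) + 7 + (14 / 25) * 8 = 1008926 / 33075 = 30.50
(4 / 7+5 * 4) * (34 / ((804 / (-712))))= -290496 / 469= -619.39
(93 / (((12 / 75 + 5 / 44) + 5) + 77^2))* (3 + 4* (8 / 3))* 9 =405900 / 210571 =1.93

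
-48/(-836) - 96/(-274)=11676/28633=0.41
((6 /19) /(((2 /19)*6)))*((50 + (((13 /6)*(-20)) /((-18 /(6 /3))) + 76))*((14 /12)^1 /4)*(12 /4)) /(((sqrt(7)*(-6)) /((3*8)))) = -883*sqrt(7) /27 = -86.53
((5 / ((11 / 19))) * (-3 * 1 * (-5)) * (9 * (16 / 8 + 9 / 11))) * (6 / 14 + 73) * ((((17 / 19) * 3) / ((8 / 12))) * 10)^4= 3683615792957156250 / 5809573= 634059644823.67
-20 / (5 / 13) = -52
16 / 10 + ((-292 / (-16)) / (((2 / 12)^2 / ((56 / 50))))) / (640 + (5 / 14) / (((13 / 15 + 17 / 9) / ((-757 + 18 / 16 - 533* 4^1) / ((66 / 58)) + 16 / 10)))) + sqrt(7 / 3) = sqrt(21) / 3 + 4712487128 / 1188854375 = 5.49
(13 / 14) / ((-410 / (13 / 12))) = -169 / 68880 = -0.00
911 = 911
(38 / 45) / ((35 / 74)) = 2812 / 1575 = 1.79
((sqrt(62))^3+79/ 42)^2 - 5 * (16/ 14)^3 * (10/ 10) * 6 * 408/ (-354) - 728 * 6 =4898 * sqrt(62)/ 21+170487525533/ 728532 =235851.67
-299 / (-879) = 0.34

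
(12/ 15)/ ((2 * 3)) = 2/ 15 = 0.13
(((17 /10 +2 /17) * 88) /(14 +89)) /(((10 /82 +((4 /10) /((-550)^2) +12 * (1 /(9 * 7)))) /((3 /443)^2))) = 154708785000 /678696921977863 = 0.00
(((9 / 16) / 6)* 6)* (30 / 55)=27 / 88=0.31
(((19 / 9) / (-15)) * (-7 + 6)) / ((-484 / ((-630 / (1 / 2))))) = 133 / 363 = 0.37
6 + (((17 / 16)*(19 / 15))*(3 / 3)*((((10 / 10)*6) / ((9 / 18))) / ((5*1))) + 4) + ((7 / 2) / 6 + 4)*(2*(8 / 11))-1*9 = 3269 / 300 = 10.90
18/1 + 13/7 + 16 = 251/7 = 35.86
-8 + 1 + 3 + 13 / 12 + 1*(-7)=-119 / 12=-9.92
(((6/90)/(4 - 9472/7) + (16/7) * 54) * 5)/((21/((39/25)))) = 1591124483/34706700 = 45.84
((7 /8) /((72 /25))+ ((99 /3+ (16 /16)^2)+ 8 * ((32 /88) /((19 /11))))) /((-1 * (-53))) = 393853 /580032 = 0.68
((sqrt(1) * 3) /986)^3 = 27 /958585256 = 0.00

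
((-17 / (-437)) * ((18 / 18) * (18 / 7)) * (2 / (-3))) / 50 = -102 / 76475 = -0.00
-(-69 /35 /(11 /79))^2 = -29713401 /148225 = -200.46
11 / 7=1.57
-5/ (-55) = 1/ 11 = 0.09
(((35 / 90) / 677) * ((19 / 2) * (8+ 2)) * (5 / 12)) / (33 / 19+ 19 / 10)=315875 / 50523156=0.01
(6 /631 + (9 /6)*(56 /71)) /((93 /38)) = 0.49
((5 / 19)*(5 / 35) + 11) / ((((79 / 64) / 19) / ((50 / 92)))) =1174400 / 12719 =92.33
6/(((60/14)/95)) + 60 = 193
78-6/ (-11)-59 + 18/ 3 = 281/ 11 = 25.55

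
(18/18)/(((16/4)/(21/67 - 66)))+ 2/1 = -3865/268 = -14.42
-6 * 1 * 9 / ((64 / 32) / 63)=-1701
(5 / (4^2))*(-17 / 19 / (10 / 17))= -289 / 608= -0.48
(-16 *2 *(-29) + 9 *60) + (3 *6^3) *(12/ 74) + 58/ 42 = 1223357/ 777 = 1574.46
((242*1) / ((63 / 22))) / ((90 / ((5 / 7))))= 2662 / 3969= 0.67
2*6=12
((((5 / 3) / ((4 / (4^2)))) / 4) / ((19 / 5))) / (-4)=-25 / 228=-0.11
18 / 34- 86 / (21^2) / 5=18383 / 37485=0.49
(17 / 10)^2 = 289 / 100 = 2.89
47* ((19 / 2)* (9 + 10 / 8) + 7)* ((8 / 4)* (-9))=-353205 / 4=-88301.25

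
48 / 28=12 / 7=1.71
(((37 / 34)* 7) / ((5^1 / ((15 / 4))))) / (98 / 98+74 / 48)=2331 / 1037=2.25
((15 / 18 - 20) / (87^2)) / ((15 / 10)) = -115 / 68121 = -0.00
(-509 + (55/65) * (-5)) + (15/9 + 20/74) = -737797/1443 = -511.29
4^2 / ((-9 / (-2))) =32 / 9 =3.56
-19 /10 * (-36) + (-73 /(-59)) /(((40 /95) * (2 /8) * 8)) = 329783 /4720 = 69.87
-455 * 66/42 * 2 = -1430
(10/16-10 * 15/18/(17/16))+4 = -1313/408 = -3.22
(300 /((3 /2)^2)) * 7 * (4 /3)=11200 /9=1244.44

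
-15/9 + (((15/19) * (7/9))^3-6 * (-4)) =4178852/185193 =22.56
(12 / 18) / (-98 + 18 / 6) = -0.01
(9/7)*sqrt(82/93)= 3*sqrt(7626)/217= 1.21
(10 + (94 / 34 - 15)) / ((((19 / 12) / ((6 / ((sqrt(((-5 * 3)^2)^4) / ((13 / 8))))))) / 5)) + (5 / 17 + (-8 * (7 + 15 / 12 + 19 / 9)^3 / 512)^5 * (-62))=98307530.45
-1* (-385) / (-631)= -385 / 631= -0.61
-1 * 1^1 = -1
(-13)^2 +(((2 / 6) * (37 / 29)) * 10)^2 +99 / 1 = 2165392 / 7569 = 286.09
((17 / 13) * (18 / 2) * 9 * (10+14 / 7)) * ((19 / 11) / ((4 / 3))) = 235467 / 143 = 1646.62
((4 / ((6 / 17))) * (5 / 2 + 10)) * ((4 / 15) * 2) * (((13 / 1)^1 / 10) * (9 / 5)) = 884 / 5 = 176.80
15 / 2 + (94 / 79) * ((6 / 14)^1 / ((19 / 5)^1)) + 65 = 1526335 / 21014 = 72.63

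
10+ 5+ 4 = 19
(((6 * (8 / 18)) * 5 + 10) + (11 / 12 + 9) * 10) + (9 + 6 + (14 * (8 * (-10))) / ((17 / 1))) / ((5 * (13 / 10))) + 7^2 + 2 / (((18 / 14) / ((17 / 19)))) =12475849 / 75582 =165.06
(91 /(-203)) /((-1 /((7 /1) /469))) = 13 /1943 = 0.01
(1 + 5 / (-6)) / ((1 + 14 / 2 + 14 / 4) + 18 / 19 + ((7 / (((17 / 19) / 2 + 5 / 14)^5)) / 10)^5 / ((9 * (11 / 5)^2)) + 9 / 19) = 7486600583785514049453683455658236848690335892286216758000 / 620268334426486139326248536516193376478645987096735125329769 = 0.01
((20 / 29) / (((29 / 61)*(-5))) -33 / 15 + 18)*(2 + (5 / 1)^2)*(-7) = -12326391 / 4205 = -2931.37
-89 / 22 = -4.05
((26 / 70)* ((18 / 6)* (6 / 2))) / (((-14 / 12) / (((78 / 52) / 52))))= -81 / 980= -0.08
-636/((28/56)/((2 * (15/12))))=-3180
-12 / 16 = -3 / 4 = -0.75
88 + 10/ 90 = 793/ 9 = 88.11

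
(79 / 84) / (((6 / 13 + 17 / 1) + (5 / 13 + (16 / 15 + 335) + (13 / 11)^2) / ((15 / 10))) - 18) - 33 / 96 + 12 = 41542686881 / 3562704544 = 11.66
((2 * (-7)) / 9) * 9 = -14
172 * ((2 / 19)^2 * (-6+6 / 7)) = -24768 / 2527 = -9.80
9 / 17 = 0.53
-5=-5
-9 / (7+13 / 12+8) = -108 / 193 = -0.56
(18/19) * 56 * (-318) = -320544/19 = -16870.74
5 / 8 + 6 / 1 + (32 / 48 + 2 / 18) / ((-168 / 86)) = 1345 / 216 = 6.23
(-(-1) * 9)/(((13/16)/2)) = 288/13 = 22.15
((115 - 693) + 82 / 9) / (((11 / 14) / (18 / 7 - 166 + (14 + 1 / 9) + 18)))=84715520 / 891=95079.15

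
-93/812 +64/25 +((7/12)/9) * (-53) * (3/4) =-95677/730800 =-0.13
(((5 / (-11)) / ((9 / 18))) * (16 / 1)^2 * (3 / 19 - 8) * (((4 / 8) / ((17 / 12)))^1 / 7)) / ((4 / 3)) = 1716480 / 24871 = 69.02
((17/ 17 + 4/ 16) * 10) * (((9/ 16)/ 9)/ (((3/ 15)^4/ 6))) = 2929.69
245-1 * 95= 150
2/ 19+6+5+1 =230/ 19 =12.11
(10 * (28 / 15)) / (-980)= -2 / 105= -0.02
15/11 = 1.36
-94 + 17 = -77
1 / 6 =0.17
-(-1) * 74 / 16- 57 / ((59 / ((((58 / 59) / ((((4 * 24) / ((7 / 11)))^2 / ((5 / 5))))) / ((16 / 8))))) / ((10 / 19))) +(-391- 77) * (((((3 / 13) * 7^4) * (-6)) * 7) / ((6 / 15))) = 17615131827287039 / 646964736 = 27227344.62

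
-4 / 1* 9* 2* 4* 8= -2304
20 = 20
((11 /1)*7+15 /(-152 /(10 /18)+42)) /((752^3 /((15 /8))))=445455 /1313199816704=0.00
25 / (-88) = -25 / 88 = -0.28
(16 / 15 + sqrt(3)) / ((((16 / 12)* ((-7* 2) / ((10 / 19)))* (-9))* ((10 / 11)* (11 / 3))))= 2 / 1995 + sqrt(3) / 1064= 0.00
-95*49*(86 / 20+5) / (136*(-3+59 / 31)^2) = -83206263 / 314432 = -264.62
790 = 790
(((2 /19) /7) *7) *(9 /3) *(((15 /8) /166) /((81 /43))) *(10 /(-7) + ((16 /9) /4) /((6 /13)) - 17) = -709715 /21459816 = -0.03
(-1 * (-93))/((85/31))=2883/85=33.92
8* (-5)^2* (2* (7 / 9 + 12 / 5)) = 11440 / 9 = 1271.11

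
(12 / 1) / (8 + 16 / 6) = 9 / 8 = 1.12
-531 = -531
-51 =-51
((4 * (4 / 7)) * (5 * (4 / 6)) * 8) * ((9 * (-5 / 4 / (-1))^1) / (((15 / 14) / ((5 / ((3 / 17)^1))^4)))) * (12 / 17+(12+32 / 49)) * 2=43737491200000 / 3969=11019776064.50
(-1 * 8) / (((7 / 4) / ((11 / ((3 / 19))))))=-6688 / 21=-318.48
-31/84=-0.37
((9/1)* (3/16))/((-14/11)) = -297/224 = -1.33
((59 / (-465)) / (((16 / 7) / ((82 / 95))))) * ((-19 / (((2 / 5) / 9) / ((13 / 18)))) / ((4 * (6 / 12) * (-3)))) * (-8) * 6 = 220129 / 1860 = 118.35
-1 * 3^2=-9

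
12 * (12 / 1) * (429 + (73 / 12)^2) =67105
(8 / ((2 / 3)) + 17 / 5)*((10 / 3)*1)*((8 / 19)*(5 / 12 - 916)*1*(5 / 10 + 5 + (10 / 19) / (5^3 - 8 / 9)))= -395306568734 / 3629133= -108925.90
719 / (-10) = -71.90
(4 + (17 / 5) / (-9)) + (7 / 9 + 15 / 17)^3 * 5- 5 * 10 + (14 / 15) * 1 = -80827457 / 3581577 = -22.57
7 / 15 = 0.47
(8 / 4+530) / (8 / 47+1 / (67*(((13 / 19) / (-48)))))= -606.71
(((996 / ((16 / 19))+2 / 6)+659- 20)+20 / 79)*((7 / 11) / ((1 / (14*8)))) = 338604700 / 2607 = 129882.89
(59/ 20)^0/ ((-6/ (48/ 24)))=-1/ 3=-0.33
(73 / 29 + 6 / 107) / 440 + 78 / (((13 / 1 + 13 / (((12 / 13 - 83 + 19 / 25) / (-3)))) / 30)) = 173.60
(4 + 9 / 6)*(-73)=-401.50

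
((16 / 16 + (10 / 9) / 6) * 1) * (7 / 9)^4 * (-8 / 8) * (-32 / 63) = 351232 / 1594323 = 0.22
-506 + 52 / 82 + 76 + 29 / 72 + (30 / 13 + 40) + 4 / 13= -14826479 / 38376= -386.35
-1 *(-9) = 9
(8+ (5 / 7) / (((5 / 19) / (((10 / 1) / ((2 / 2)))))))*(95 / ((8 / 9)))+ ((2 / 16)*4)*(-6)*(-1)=105249 / 28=3758.89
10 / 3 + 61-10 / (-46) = 4454 / 69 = 64.55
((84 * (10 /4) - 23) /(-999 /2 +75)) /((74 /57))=-0.34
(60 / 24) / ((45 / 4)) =2 / 9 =0.22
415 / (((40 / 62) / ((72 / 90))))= 2573 / 5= 514.60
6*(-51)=-306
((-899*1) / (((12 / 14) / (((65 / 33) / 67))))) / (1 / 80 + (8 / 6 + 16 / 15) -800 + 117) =0.05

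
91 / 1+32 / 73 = 6675 / 73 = 91.44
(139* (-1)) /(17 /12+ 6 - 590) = 0.24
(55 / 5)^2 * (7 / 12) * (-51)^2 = 183587.25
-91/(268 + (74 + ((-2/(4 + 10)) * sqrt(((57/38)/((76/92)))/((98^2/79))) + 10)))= -44062844672/170440893257-4802 * sqrt(207138)/170440893257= -0.26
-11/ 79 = -0.14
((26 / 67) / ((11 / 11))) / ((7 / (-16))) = -416 / 469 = -0.89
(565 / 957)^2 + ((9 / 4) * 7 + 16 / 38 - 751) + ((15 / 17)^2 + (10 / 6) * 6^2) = -13551989198807 / 20115707436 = -673.70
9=9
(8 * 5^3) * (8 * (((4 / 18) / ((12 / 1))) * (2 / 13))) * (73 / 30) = 58400 / 1053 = 55.46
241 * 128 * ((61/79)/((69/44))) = 82796032/5451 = 15189.15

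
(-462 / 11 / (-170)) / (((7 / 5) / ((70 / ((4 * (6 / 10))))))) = 175 / 34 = 5.15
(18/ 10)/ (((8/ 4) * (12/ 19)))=57/ 40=1.42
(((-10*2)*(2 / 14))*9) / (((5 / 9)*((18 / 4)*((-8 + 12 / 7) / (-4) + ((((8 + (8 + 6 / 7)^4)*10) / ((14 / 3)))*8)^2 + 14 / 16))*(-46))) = 11621838816 / 580018960856482241257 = 0.00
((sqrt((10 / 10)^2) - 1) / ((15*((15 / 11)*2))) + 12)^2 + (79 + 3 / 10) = 2233 / 10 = 223.30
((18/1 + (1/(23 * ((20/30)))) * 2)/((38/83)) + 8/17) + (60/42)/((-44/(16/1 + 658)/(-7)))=31584899/163438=193.25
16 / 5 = 3.20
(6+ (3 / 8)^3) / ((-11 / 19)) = -58881 / 5632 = -10.45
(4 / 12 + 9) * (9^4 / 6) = 10206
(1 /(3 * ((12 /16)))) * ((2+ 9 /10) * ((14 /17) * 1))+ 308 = 236432 /765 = 309.06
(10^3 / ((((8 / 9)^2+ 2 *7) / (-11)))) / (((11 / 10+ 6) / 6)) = -26730000 / 42529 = -628.51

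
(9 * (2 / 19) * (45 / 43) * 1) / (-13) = -810 / 10621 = -0.08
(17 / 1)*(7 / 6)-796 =-4657 / 6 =-776.17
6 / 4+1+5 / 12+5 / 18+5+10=655 / 36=18.19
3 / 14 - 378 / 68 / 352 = 16629 / 83776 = 0.20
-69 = -69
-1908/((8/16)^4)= -30528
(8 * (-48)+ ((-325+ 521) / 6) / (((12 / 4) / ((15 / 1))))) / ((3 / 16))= -10592 / 9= -1176.89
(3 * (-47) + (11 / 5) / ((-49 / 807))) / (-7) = 43422 / 1715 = 25.32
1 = 1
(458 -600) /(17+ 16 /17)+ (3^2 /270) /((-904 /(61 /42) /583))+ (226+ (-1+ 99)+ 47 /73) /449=-7.22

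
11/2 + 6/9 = 37/6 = 6.17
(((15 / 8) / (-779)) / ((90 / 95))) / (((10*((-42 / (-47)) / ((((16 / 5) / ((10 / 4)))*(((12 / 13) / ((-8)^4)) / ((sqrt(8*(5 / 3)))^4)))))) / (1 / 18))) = -47 / 1833861120000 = -0.00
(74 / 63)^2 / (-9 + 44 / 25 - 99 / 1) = -34225 / 2635416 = -0.01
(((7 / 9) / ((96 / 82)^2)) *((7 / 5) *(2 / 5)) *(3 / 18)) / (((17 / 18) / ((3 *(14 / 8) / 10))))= 576583 / 19584000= 0.03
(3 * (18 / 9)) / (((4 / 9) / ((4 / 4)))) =13.50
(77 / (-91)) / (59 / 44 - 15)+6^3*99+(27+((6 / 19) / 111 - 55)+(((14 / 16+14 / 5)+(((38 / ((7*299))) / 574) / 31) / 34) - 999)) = 108929392698833653437 / 5349972240998840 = 20360.74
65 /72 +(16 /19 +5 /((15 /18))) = 10595 /1368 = 7.74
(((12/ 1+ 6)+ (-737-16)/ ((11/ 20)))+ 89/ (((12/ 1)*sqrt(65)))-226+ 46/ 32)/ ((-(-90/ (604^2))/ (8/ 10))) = -2529223726/ 495+ 16234312*sqrt(65)/ 43875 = -5106559.74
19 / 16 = 1.19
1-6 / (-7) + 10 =83 / 7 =11.86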